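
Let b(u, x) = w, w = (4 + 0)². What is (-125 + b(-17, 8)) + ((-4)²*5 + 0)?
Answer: -29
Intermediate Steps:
w = 16 (w = 4² = 16)
b(u, x) = 16
(-125 + b(-17, 8)) + ((-4)²*5 + 0) = (-125 + 16) + ((-4)²*5 + 0) = -109 + (16*5 + 0) = -109 + (80 + 0) = -109 + 80 = -29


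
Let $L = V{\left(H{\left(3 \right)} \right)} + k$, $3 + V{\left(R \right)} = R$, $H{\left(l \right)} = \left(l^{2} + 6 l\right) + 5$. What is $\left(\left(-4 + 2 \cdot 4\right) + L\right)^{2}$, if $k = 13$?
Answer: $2116$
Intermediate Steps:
$H{\left(l \right)} = 5 + l^{2} + 6 l$
$V{\left(R \right)} = -3 + R$
$L = 42$ ($L = \left(-3 + \left(5 + 3^{2} + 6 \cdot 3\right)\right) + 13 = \left(-3 + \left(5 + 9 + 18\right)\right) + 13 = \left(-3 + 32\right) + 13 = 29 + 13 = 42$)
$\left(\left(-4 + 2 \cdot 4\right) + L\right)^{2} = \left(\left(-4 + 2 \cdot 4\right) + 42\right)^{2} = \left(\left(-4 + 8\right) + 42\right)^{2} = \left(4 + 42\right)^{2} = 46^{2} = 2116$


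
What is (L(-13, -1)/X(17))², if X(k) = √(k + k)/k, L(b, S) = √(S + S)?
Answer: -17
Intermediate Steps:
L(b, S) = √2*√S (L(b, S) = √(2*S) = √2*√S)
X(k) = √2/√k (X(k) = √(2*k)/k = (√2*√k)/k = √2/√k)
(L(-13, -1)/X(17))² = ((√2*√(-1))/((√2/√17)))² = ((√2*I)/((√2*(√17/17))))² = ((I*√2)/((√34/17)))² = ((I*√2)*(√34/2))² = (I*√17)² = -17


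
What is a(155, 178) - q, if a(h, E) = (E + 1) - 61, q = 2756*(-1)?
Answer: 2874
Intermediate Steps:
q = -2756
a(h, E) = -60 + E (a(h, E) = (1 + E) - 61 = -60 + E)
a(155, 178) - q = (-60 + 178) - 1*(-2756) = 118 + 2756 = 2874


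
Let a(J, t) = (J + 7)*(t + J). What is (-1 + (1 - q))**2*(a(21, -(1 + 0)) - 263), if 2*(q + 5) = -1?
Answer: 35937/4 ≈ 8984.3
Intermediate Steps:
q = -11/2 (q = -5 + (1/2)*(-1) = -5 - 1/2 = -11/2 ≈ -5.5000)
a(J, t) = (7 + J)*(J + t)
(-1 + (1 - q))**2*(a(21, -(1 + 0)) - 263) = (-1 + (1 - 1*(-11/2)))**2*((21**2 + 7*21 + 7*(-(1 + 0)) + 21*(-(1 + 0))) - 263) = (-1 + (1 + 11/2))**2*((441 + 147 + 7*(-1*1) + 21*(-1*1)) - 263) = (-1 + 13/2)**2*((441 + 147 + 7*(-1) + 21*(-1)) - 263) = (11/2)**2*((441 + 147 - 7 - 21) - 263) = 121*(560 - 263)/4 = (121/4)*297 = 35937/4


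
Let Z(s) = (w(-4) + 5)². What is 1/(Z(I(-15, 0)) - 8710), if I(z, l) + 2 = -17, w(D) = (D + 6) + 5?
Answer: -1/8566 ≈ -0.00011674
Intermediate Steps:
w(D) = 11 + D (w(D) = (6 + D) + 5 = 11 + D)
I(z, l) = -19 (I(z, l) = -2 - 17 = -19)
Z(s) = 144 (Z(s) = ((11 - 4) + 5)² = (7 + 5)² = 12² = 144)
1/(Z(I(-15, 0)) - 8710) = 1/(144 - 8710) = 1/(-8566) = -1/8566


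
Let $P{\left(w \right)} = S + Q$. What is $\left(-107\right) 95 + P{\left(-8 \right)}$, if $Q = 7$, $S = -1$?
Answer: $-10159$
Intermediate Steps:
$P{\left(w \right)} = 6$ ($P{\left(w \right)} = -1 + 7 = 6$)
$\left(-107\right) 95 + P{\left(-8 \right)} = \left(-107\right) 95 + 6 = -10165 + 6 = -10159$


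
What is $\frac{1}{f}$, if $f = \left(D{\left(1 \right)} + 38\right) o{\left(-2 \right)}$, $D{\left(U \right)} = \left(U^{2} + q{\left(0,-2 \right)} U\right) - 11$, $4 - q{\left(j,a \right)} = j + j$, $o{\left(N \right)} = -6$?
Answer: $- \frac{1}{192} \approx -0.0052083$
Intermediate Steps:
$q{\left(j,a \right)} = 4 - 2 j$ ($q{\left(j,a \right)} = 4 - \left(j + j\right) = 4 - 2 j$)
$D{\left(U \right)} = -11 + U^{2} + 4 U$ ($D{\left(U \right)} = \left(U^{2} + \left(4 - 0\right) U\right) - 11 = \left(U^{2} + \left(4 + 0\right) U\right) - 11 = \left(U^{2} + 4 U\right) - 11 = -11 + U^{2} + 4 U$)
$f = -192$ ($f = \left(\left(-11 + 1^{2} + 4 \cdot 1\right) + 38\right) \left(-6\right) = \left(\left(-11 + 1 + 4\right) + 38\right) \left(-6\right) = \left(-6 + 38\right) \left(-6\right) = 32 \left(-6\right) = -192$)
$\frac{1}{f} = \frac{1}{-192} = - \frac{1}{192}$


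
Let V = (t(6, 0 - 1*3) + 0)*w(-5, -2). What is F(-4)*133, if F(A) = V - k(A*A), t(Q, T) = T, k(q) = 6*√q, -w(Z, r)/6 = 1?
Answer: -798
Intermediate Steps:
w(Z, r) = -6 (w(Z, r) = -6*1 = -6)
V = 18 (V = ((0 - 1*3) + 0)*(-6) = ((0 - 3) + 0)*(-6) = (-3 + 0)*(-6) = -3*(-6) = 18)
F(A) = 18 - 6*√(A²) (F(A) = 18 - 6*√(A*A) = 18 - 6*√(A²))
F(-4)*133 = (18 - 6*√((-4)²))*133 = (18 - 6*√16)*133 = (18 - 6*4)*133 = (18 - 24)*133 = -6*133 = -798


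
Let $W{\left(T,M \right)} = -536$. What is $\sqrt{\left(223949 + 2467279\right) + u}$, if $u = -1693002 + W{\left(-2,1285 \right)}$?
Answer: $\sqrt{997690} \approx 998.84$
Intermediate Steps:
$u = -1693538$ ($u = -1693002 - 536 = -1693538$)
$\sqrt{\left(223949 + 2467279\right) + u} = \sqrt{\left(223949 + 2467279\right) - 1693538} = \sqrt{2691228 - 1693538} = \sqrt{997690}$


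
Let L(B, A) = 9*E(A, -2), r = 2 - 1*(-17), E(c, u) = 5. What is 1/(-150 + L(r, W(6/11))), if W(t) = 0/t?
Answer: -1/105 ≈ -0.0095238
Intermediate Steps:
W(t) = 0
r = 19 (r = 2 + 17 = 19)
L(B, A) = 45 (L(B, A) = 9*5 = 45)
1/(-150 + L(r, W(6/11))) = 1/(-150 + 45) = 1/(-105) = -1/105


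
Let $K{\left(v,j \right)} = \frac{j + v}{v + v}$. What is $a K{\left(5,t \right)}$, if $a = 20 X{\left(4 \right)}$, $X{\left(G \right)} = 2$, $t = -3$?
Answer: $8$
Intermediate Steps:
$K{\left(v,j \right)} = \frac{j + v}{2 v}$
$a = 40$ ($a = 20 \cdot 2 = 40$)
$a K{\left(5,t \right)} = 40 \frac{-3 + 5}{2 \cdot 5} = 40 \cdot \frac{1}{2} \cdot \frac{1}{5} \cdot 2 = 40 \cdot \frac{1}{5} = 8$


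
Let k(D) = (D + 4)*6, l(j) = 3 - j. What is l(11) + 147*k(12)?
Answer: 14104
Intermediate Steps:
k(D) = 24 + 6*D (k(D) = (4 + D)*6 = 24 + 6*D)
l(11) + 147*k(12) = (3 - 1*11) + 147*(24 + 6*12) = (3 - 11) + 147*(24 + 72) = -8 + 147*96 = -8 + 14112 = 14104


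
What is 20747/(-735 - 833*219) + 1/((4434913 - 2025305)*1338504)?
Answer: -11152445929740257/98457815654729664 ≈ -0.11327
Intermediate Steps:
20747/(-735 - 833*219) + 1/((4434913 - 2025305)*1338504) = 20747/(-735 - 182427) + (1/1338504)/2409608 = 20747/(-183162) + (1/2409608)*(1/1338504) = 20747*(-1/183162) + 1/3225269946432 = -20747/183162 + 1/3225269946432 = -11152445929740257/98457815654729664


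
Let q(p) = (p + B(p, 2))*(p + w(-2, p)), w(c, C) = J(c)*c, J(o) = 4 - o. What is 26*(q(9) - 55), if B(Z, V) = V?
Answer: -2288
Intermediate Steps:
w(c, C) = c*(4 - c) (w(c, C) = (4 - c)*c = c*(4 - c))
q(p) = (-12 + p)*(2 + p) (q(p) = (p + 2)*(p - 2*(4 - 1*(-2))) = (2 + p)*(p - 2*(4 + 2)) = (2 + p)*(p - 2*6) = (2 + p)*(p - 12) = (2 + p)*(-12 + p) = (-12 + p)*(2 + p))
26*(q(9) - 55) = 26*((-24 + 9**2 - 10*9) - 55) = 26*((-24 + 81 - 90) - 55) = 26*(-33 - 55) = 26*(-88) = -2288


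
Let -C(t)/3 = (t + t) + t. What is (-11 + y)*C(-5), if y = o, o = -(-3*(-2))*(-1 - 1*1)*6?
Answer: 2745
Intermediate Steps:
C(t) = -9*t (C(t) = -3*((t + t) + t) = -3*(2*t + t) = -9*t)
o = 72 (o = -6*(-1 - 1)*6 = -6*(-2)*6 = -1*(-12)*6 = 12*6 = 72)
y = 72
(-11 + y)*C(-5) = (-11 + 72)*(-9*(-5)) = 61*45 = 2745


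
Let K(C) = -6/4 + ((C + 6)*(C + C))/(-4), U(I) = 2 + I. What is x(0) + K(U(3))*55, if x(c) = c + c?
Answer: -1595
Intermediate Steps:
x(c) = 2*c
K(C) = -3/2 - C*(6 + C)/2 (K(C) = -6*¼ + ((6 + C)*(2*C))*(-¼) = -3/2 + (2*C*(6 + C))*(-¼) = -3/2 - C*(6 + C)/2)
x(0) + K(U(3))*55 = 2*0 + (-3/2 - 3*(2 + 3) - (2 + 3)²/2)*55 = 0 + (-3/2 - 3*5 - ½*5²)*55 = 0 + (-3/2 - 15 - ½*25)*55 = 0 + (-3/2 - 15 - 25/2)*55 = 0 - 29*55 = 0 - 1595 = -1595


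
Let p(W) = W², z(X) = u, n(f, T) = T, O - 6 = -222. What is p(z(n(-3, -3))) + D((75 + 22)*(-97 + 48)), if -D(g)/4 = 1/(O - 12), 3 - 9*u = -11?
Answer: 3751/1539 ≈ 2.4373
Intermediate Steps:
O = -216 (O = 6 - 222 = -216)
u = 14/9 (u = ⅓ - ⅑*(-11) = ⅓ + 11/9 = 14/9 ≈ 1.5556)
z(X) = 14/9
D(g) = 1/57 (D(g) = -4/(-216 - 12) = -4/(-228) = -4*(-1/228) = 1/57)
p(z(n(-3, -3))) + D((75 + 22)*(-97 + 48)) = (14/9)² + 1/57 = 196/81 + 1/57 = 3751/1539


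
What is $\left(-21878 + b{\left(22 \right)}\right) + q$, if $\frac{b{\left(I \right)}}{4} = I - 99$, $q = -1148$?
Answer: $-23334$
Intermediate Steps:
$b{\left(I \right)} = -396 + 4 I$ ($b{\left(I \right)} = 4 \left(I - 99\right) = 4 \left(-99 + I\right) = -396 + 4 I$)
$\left(-21878 + b{\left(22 \right)}\right) + q = \left(-21878 + \left(-396 + 4 \cdot 22\right)\right) - 1148 = \left(-21878 + \left(-396 + 88\right)\right) - 1148 = \left(-21878 - 308\right) - 1148 = -22186 - 1148 = -23334$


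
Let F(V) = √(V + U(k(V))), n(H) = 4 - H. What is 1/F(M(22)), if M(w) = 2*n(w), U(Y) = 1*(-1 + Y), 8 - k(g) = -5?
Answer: -I*√6/12 ≈ -0.20412*I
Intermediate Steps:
k(g) = 13 (k(g) = 8 - 1*(-5) = 8 + 5 = 13)
U(Y) = -1 + Y
M(w) = 8 - 2*w (M(w) = 2*(4 - w) = 8 - 2*w)
F(V) = √(12 + V) (F(V) = √(V + (-1 + 13)) = √(V + 12) = √(12 + V))
1/F(M(22)) = 1/(√(12 + (8 - 2*22))) = 1/(√(12 + (8 - 44))) = 1/(√(12 - 36)) = 1/(√(-24)) = 1/(2*I*√6) = -I*√6/12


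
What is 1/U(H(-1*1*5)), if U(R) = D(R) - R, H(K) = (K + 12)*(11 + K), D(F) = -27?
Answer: -1/69 ≈ -0.014493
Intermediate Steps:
H(K) = (11 + K)*(12 + K) (H(K) = (12 + K)*(11 + K) = (11 + K)*(12 + K))
U(R) = -27 - R
1/U(H(-1*1*5)) = 1/(-27 - (132 + (-1*1*5)² + 23*(-1*1*5))) = 1/(-27 - (132 + (-1*5)² + 23*(-1*5))) = 1/(-27 - (132 + (-5)² + 23*(-5))) = 1/(-27 - (132 + 25 - 115)) = 1/(-27 - 1*42) = 1/(-27 - 42) = 1/(-69) = -1/69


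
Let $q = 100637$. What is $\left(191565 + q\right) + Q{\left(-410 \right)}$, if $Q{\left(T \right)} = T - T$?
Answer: $292202$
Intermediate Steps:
$Q{\left(T \right)} = 0$
$\left(191565 + q\right) + Q{\left(-410 \right)} = \left(191565 + 100637\right) + 0 = 292202 + 0 = 292202$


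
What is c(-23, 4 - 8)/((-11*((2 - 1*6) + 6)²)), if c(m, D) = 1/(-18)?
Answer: 1/792 ≈ 0.0012626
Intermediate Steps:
c(m, D) = -1/18
c(-23, 4 - 8)/((-11*((2 - 1*6) + 6)²)) = -(-1/(11*((2 - 1*6) + 6)²))/18 = -(-1/(11*((2 - 6) + 6)²))/18 = -(-1/(11*(-4 + 6)²))/18 = -1/(18*((-11*2²))) = -1/(18*((-11*4))) = -1/18/(-44) = -1/18*(-1/44) = 1/792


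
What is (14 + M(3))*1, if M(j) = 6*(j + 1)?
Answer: 38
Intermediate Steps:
M(j) = 6 + 6*j (M(j) = 6*(1 + j) = 6 + 6*j)
(14 + M(3))*1 = (14 + (6 + 6*3))*1 = (14 + (6 + 18))*1 = (14 + 24)*1 = 38*1 = 38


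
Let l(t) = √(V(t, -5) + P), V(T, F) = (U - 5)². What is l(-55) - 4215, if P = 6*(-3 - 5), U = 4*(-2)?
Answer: -4204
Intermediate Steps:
U = -8
V(T, F) = 169 (V(T, F) = (-8 - 5)² = (-13)² = 169)
P = -48 (P = 6*(-8) = -48)
l(t) = 11 (l(t) = √(169 - 48) = √121 = 11)
l(-55) - 4215 = 11 - 4215 = -4204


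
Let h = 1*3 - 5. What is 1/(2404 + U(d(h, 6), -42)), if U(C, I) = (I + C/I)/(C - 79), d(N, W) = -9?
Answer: 1232/2962313 ≈ 0.00041589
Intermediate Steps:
h = -2 (h = 3 - 5 = -2)
U(C, I) = (I + C/I)/(-79 + C)
1/(2404 + U(d(h, 6), -42)) = 1/(2404 + (-9 + (-42)²)/((-42)*(-79 - 9))) = 1/(2404 - 1/42*(-9 + 1764)/(-88)) = 1/(2404 - 1/42*(-1/88)*1755) = 1/(2404 + 585/1232) = 1/(2962313/1232) = 1232/2962313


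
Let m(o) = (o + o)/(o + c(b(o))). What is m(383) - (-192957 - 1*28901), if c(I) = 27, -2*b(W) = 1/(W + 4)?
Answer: 45481273/205 ≈ 2.2186e+5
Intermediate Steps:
b(W) = -1/(2*(4 + W)) (b(W) = -1/(2*(W + 4)) = -1/(2*(4 + W)))
m(o) = 2*o/(27 + o) (m(o) = (o + o)/(o + 27) = (2*o)/(27 + o) = 2*o/(27 + o))
m(383) - (-192957 - 1*28901) = 2*383/(27 + 383) - (-192957 - 1*28901) = 2*383/410 - (-192957 - 28901) = 2*383*(1/410) - 1*(-221858) = 383/205 + 221858 = 45481273/205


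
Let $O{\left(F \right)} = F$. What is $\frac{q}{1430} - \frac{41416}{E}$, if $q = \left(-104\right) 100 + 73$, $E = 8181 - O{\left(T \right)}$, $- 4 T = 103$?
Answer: $- \frac{575903949}{46942610} \approx -12.268$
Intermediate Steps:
$T = - \frac{103}{4}$ ($T = \left(- \frac{1}{4}\right) 103 = - \frac{103}{4} \approx -25.75$)
$E = \frac{32827}{4}$ ($E = 8181 - - \frac{103}{4} = 8181 + \frac{103}{4} = \frac{32827}{4} \approx 8206.8$)
$q = -10327$ ($q = -10400 + 73 = -10327$)
$\frac{q}{1430} - \frac{41416}{E} = - \frac{10327}{1430} - \frac{41416}{\frac{32827}{4}} = \left(-10327\right) \frac{1}{1430} - \frac{165664}{32827} = - \frac{10327}{1430} - \frac{165664}{32827} = - \frac{575903949}{46942610}$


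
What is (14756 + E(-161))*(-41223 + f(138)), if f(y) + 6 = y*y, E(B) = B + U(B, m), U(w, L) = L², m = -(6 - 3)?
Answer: -323989740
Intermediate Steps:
m = -3 (m = -1*3 = -3)
E(B) = 9 + B (E(B) = B + (-3)² = B + 9 = 9 + B)
f(y) = -6 + y² (f(y) = -6 + y*y = -6 + y²)
(14756 + E(-161))*(-41223 + f(138)) = (14756 + (9 - 161))*(-41223 + (-6 + 138²)) = (14756 - 152)*(-41223 + (-6 + 19044)) = 14604*(-41223 + 19038) = 14604*(-22185) = -323989740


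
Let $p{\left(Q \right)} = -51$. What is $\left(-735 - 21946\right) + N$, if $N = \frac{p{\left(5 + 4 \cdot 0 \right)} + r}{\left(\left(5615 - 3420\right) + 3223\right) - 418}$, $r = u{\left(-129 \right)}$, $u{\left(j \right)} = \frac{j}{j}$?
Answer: $- \frac{2268101}{100} \approx -22681.0$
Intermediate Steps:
$u{\left(j \right)} = 1$
$r = 1$
$N = - \frac{1}{100}$ ($N = \frac{-51 + 1}{\left(\left(5615 - 3420\right) + 3223\right) - 418} = - \frac{50}{\left(2195 + 3223\right) - 418} = - \frac{50}{5418 - 418} = - \frac{50}{5000} = \left(-50\right) \frac{1}{5000} = - \frac{1}{100} \approx -0.01$)
$\left(-735 - 21946\right) + N = \left(-735 - 21946\right) - \frac{1}{100} = -22681 - \frac{1}{100} = - \frac{2268101}{100}$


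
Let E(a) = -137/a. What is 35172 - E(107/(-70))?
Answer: 3753814/107 ≈ 35082.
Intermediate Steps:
35172 - E(107/(-70)) = 35172 - (-137)/(107/(-70)) = 35172 - (-137)/(107*(-1/70)) = 35172 - (-137)/(-107/70) = 35172 - (-137)*(-70)/107 = 35172 - 1*9590/107 = 35172 - 9590/107 = 3753814/107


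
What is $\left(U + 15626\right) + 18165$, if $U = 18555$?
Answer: $52346$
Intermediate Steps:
$\left(U + 15626\right) + 18165 = \left(18555 + 15626\right) + 18165 = 34181 + 18165 = 52346$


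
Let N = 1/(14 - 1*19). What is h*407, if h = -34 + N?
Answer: -69597/5 ≈ -13919.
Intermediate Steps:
N = -⅕ (N = 1/(14 - 19) = 1/(-5) = -⅕ ≈ -0.20000)
h = -171/5 (h = -34 - ⅕ = -171/5 ≈ -34.200)
h*407 = -171/5*407 = -69597/5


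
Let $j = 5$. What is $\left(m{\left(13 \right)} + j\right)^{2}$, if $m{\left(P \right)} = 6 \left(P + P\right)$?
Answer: $25921$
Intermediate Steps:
$m{\left(P \right)} = 12 P$ ($m{\left(P \right)} = 6 \cdot 2 P = 12 P$)
$\left(m{\left(13 \right)} + j\right)^{2} = \left(12 \cdot 13 + 5\right)^{2} = \left(156 + 5\right)^{2} = 161^{2} = 25921$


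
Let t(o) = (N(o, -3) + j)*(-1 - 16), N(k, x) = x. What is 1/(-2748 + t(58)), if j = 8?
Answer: -1/2833 ≈ -0.00035298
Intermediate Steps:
t(o) = -85 (t(o) = (-3 + 8)*(-1 - 16) = 5*(-17) = -85)
1/(-2748 + t(58)) = 1/(-2748 - 85) = 1/(-2833) = -1/2833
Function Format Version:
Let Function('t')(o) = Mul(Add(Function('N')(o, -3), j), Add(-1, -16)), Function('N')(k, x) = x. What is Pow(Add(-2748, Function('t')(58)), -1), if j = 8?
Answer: Rational(-1, 2833) ≈ -0.00035298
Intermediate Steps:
Function('t')(o) = -85 (Function('t')(o) = Mul(Add(-3, 8), Add(-1, -16)) = Mul(5, -17) = -85)
Pow(Add(-2748, Function('t')(58)), -1) = Pow(Add(-2748, -85), -1) = Pow(-2833, -1) = Rational(-1, 2833)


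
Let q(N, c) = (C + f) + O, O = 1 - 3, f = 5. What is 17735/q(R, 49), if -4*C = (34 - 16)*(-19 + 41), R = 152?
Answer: -17735/96 ≈ -184.74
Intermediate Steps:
C = -99 (C = -(34 - 16)*(-19 + 41)/4 = -9*22/2 = -¼*396 = -99)
O = -2
q(N, c) = -96 (q(N, c) = (-99 + 5) - 2 = -94 - 2 = -96)
17735/q(R, 49) = 17735/(-96) = 17735*(-1/96) = -17735/96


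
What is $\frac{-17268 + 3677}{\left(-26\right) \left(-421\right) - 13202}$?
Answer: $\frac{13591}{2256} \approx 6.0244$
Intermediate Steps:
$\frac{-17268 + 3677}{\left(-26\right) \left(-421\right) - 13202} = - \frac{13591}{10946 - 13202} = - \frac{13591}{-2256} = \left(-13591\right) \left(- \frac{1}{2256}\right) = \frac{13591}{2256}$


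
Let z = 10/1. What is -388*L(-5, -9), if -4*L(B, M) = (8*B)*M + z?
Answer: 35890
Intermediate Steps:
z = 10 (z = 10*1 = 10)
L(B, M) = -5/2 - 2*B*M (L(B, M) = -((8*B)*M + 10)/4 = -(8*B*M + 10)/4 = -(10 + 8*B*M)/4 = -5/2 - 2*B*M)
-388*L(-5, -9) = -388*(-5/2 - 2*(-5)*(-9)) = -388*(-5/2 - 90) = -388*(-185/2) = 35890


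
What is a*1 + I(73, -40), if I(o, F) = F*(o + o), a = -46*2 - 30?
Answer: -5962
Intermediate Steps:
a = -122 (a = -92 - 30 = -122)
I(o, F) = 2*F*o (I(o, F) = F*(2*o) = 2*F*o)
a*1 + I(73, -40) = -122*1 + 2*(-40)*73 = -122 - 5840 = -5962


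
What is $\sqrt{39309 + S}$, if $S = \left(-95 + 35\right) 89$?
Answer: $13 \sqrt{201} \approx 184.31$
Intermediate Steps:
$S = -5340$ ($S = \left(-60\right) 89 = -5340$)
$\sqrt{39309 + S} = \sqrt{39309 - 5340} = \sqrt{33969} = 13 \sqrt{201}$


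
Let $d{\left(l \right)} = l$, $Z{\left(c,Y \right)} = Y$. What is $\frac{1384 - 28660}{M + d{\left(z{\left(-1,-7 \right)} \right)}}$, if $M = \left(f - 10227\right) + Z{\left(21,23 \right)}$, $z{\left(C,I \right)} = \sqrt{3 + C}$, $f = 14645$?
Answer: $- \frac{121132716}{19722479} + \frac{27276 \sqrt{2}}{19722479} \approx -6.1399$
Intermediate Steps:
$M = 4441$ ($M = \left(14645 - 10227\right) + 23 = 4418 + 23 = 4441$)
$\frac{1384 - 28660}{M + d{\left(z{\left(-1,-7 \right)} \right)}} = \frac{1384 - 28660}{4441 + \sqrt{3 - 1}} = - \frac{27276}{4441 + \sqrt{2}}$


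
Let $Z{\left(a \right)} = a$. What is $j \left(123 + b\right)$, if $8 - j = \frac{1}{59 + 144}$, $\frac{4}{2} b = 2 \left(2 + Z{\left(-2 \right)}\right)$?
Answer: $\frac{199629}{203} \approx 983.39$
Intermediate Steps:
$b = 0$ ($b = \frac{2 \left(2 - 2\right)}{2} = \frac{2 \cdot 0}{2} = \frac{1}{2} \cdot 0 = 0$)
$j = \frac{1623}{203}$ ($j = 8 - \frac{1}{59 + 144} = 8 - \frac{1}{203} = \frac{1623}{203} \approx 7.9951$)
$j \left(123 + b\right) = \frac{1623 \left(123 + 0\right)}{203} = \frac{1623}{203} \cdot 123 = \frac{199629}{203}$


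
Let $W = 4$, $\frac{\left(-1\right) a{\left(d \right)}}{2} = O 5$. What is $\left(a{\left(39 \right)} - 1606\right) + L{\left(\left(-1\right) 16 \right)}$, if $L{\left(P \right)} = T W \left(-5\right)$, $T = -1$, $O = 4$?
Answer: $-1626$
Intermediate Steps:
$a{\left(d \right)} = -40$ ($a{\left(d \right)} = - 2 \cdot 4 \cdot 5 = \left(-2\right) 20 = -40$)
$L{\left(P \right)} = 20$ ($L{\left(P \right)} = \left(-1\right) 4 \left(-5\right) = \left(-4\right) \left(-5\right) = 20$)
$\left(a{\left(39 \right)} - 1606\right) + L{\left(\left(-1\right) 16 \right)} = \left(-40 - 1606\right) + 20 = -1646 + 20 = -1626$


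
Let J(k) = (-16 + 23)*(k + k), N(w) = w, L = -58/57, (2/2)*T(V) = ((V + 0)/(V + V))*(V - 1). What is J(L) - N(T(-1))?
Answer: -755/57 ≈ -13.246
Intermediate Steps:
T(V) = -½ + V/2 (T(V) = ((V + 0)/(V + V))*(V - 1) = (V/((2*V)))*(-1 + V) = (V*(1/(2*V)))*(-1 + V) = (-1 + V)/2 = -½ + V/2)
L = -58/57 (L = -58*1/57 = -58/57 ≈ -1.0175)
J(k) = 14*k (J(k) = 7*(2*k) = 14*k)
J(L) - N(T(-1)) = 14*(-58/57) - (-½ + (½)*(-1)) = -812/57 - (-½ - ½) = -812/57 - 1*(-1) = -812/57 + 1 = -755/57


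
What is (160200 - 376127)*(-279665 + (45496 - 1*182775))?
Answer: 90029467088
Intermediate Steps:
(160200 - 376127)*(-279665 + (45496 - 1*182775)) = -215927*(-279665 + (45496 - 182775)) = -215927*(-279665 - 137279) = -215927*(-416944) = 90029467088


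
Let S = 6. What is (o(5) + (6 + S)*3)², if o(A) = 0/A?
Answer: 1296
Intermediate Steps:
o(A) = 0
(o(5) + (6 + S)*3)² = (0 + (6 + 6)*3)² = (0 + 12*3)² = (0 + 36)² = 36² = 1296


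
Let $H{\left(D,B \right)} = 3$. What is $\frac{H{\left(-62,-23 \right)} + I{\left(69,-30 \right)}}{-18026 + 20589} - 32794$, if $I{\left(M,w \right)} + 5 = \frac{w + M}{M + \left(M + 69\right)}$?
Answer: $- \frac{5799520643}{176847} \approx -32794.0$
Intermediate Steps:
$I{\left(M,w \right)} = -5 + \frac{M + w}{69 + 2 M}$ ($I{\left(M,w \right)} = -5 + \frac{w + M}{M + \left(M + 69\right)} = -5 + \frac{M + w}{M + \left(69 + M\right)} = -5 + \frac{M + w}{69 + 2 M}$)
$\frac{H{\left(-62,-23 \right)} + I{\left(69,-30 \right)}}{-18026 + 20589} - 32794 = \frac{3 + \frac{-345 - 30 - 621}{69 + 2 \cdot 69}}{-18026 + 20589} - 32794 = \frac{3 + \frac{-345 - 30 - 621}{69 + 138}}{2563} - 32794 = \left(3 + \frac{1}{207} \left(-996\right)\right) \frac{1}{2563} - 32794 = \left(3 - \frac{332}{69}\right) \frac{1}{2563} - 32794 = \left(- \frac{125}{69}\right) \frac{1}{2563} - 32794 = - \frac{125}{176847} - 32794 = - \frac{5799520643}{176847}$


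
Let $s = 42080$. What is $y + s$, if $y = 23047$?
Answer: $65127$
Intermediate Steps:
$y + s = 23047 + 42080 = 65127$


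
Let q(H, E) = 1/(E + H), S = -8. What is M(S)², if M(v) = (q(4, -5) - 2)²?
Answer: 81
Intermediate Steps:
M(v) = 9 (M(v) = (1/(-5 + 4) - 2)² = (1/(-1) - 2)² = (-1 - 2)² = (-3)² = 9)
M(S)² = 9² = 81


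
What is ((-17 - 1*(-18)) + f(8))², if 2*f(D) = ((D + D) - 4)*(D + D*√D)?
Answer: 20833 + 9408*√2 ≈ 34138.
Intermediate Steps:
f(D) = (-4 + 2*D)*(D + D^(3/2))/2 (f(D) = (((D + D) - 4)*(D + D*√D))/2 = ((2*D - 4)*(D + D^(3/2)))/2 = ((-4 + 2*D)*(D + D^(3/2)))/2 = (-4 + 2*D)*(D + D^(3/2))/2)
((-17 - 1*(-18)) + f(8))² = ((-17 - 1*(-18)) + (8² + 8^(5/2) - 2*8 - 32*√2))² = ((-17 + 18) + (64 + 128*√2 - 16 - 32*√2))² = (1 + (64 + 128*√2 - 16 - 32*√2))² = (1 + (48 + 96*√2))² = (49 + 96*√2)²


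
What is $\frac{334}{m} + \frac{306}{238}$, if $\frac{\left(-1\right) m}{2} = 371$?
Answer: $\frac{310}{371} \approx 0.83558$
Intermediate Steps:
$m = -742$ ($m = \left(-2\right) 371 = -742$)
$\frac{334}{m} + \frac{306}{238} = \frac{334}{-742} + \frac{306}{238} = 334 \left(- \frac{1}{742}\right) + 306 \cdot \frac{1}{238} = - \frac{167}{371} + \frac{9}{7} = \frac{310}{371}$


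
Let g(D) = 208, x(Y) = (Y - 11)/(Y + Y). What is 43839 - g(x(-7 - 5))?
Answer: 43631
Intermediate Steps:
x(Y) = (-11 + Y)/(2*Y) (x(Y) = (-11 + Y)/((2*Y)) = (-11 + Y)*(1/(2*Y)) = (-11 + Y)/(2*Y))
43839 - g(x(-7 - 5)) = 43839 - 1*208 = 43839 - 208 = 43631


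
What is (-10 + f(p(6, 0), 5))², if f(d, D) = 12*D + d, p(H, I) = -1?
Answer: 2401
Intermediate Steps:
f(d, D) = d + 12*D
(-10 + f(p(6, 0), 5))² = (-10 + (-1 + 12*5))² = (-10 + (-1 + 60))² = (-10 + 59)² = 49² = 2401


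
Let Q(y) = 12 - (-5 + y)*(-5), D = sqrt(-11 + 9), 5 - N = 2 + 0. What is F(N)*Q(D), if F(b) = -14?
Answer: 182 - 70*I*sqrt(2) ≈ 182.0 - 98.995*I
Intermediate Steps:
N = 3 (N = 5 - (2 + 0) = 5 - 1*2 = 5 - 2 = 3)
D = I*sqrt(2) (D = sqrt(-2) = I*sqrt(2) ≈ 1.4142*I)
Q(y) = -13 + 5*y (Q(y) = 12 - (25 - 5*y) = 12 + (-25 + 5*y) = -13 + 5*y)
F(N)*Q(D) = -14*(-13 + 5*(I*sqrt(2))) = -14*(-13 + 5*I*sqrt(2)) = 182 - 70*I*sqrt(2)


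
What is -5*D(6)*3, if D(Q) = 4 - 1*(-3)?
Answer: -105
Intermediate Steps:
D(Q) = 7 (D(Q) = 4 + 3 = 7)
-5*D(6)*3 = -5*7*3 = -35*3 = -105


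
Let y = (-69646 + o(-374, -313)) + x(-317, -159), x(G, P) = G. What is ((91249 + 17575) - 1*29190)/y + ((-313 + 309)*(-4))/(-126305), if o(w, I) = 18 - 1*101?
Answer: -5029646553/4423580015 ≈ -1.1370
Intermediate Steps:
o(w, I) = -83 (o(w, I) = 18 - 101 = -83)
y = -70046 (y = (-69646 - 83) - 317 = -69729 - 317 = -70046)
((91249 + 17575) - 1*29190)/y + ((-313 + 309)*(-4))/(-126305) = ((91249 + 17575) - 1*29190)/(-70046) + ((-313 + 309)*(-4))/(-126305) = (108824 - 29190)*(-1/70046) - 4*(-4)*(-1/126305) = 79634*(-1/70046) + 16*(-1/126305) = -39817/35023 - 16/126305 = -5029646553/4423580015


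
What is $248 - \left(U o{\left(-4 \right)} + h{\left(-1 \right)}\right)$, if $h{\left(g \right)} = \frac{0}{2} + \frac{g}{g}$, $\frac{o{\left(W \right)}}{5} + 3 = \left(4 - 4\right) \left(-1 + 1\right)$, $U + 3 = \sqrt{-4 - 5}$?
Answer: $202 + 45 i \approx 202.0 + 45.0 i$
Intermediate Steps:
$U = -3 + 3 i$ ($U = -3 + \sqrt{-4 - 5} = -3 + \sqrt{-9} = -3 + 3 i \approx -3.0 + 3.0 i$)
$o{\left(W \right)} = -15$ ($o{\left(W \right)} = -15 + 5 \left(4 - 4\right) \left(-1 + 1\right) = -15 + 5 \cdot 0 \cdot 0 = -15 + 5 \cdot 0 = -15 + 0 = -15$)
$h{\left(g \right)} = 1$ ($h{\left(g \right)} = 0 \cdot \frac{1}{2} + 1 = 0 + 1 = 1$)
$248 - \left(U o{\left(-4 \right)} + h{\left(-1 \right)}\right) = 248 - \left(\left(-3 + 3 i\right) \left(-15\right) + 1\right) = 248 - \left(\left(45 - 45 i\right) + 1\right) = 248 - \left(46 - 45 i\right) = 202 + 45 i$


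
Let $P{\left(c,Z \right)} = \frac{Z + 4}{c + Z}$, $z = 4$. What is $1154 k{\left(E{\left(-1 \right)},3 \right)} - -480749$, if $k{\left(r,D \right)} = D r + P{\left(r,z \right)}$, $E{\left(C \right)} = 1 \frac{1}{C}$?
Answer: $\frac{1441093}{3} \approx 4.8036 \cdot 10^{5}$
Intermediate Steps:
$E{\left(C \right)} = \frac{1}{C}$
$P{\left(c,Z \right)} = \frac{4 + Z}{Z + c}$
$k{\left(r,D \right)} = \frac{8}{4 + r} + D r$ ($k{\left(r,D \right)} = D r + \frac{4 + 4}{4 + r} = D r + \frac{1}{4 + r} 8 = D r + \frac{8}{4 + r} = \frac{8}{4 + r} + D r$)
$1154 k{\left(E{\left(-1 \right)},3 \right)} - -480749 = 1154 \frac{8 + \frac{3 \left(4 + \frac{1}{-1}\right)}{-1}}{4 + \frac{1}{-1}} - -480749 = 1154 \frac{8 + 3 \left(-1\right) \left(4 - 1\right)}{4 - 1} + 480749 = 1154 \frac{8 + 3 \left(-1\right) 3}{3} + 480749 = 1154 \frac{8 - 9}{3} + 480749 = 1154 \cdot \frac{1}{3} \left(-1\right) + 480749 = 1154 \left(- \frac{1}{3}\right) + 480749 = - \frac{1154}{3} + 480749 = \frac{1441093}{3}$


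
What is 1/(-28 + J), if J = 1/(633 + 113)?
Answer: -746/20887 ≈ -0.035716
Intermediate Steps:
J = 1/746 ≈ 0.0013405
1/(-28 + J) = 1/(-28 + 1/746) = 1/(-20887/746) = -746/20887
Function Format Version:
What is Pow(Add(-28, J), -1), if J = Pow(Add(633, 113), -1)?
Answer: Rational(-746, 20887) ≈ -0.035716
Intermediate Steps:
J = Rational(1, 746) (J = Pow(746, -1) = Rational(1, 746) ≈ 0.0013405)
Pow(Add(-28, J), -1) = Pow(Add(-28, Rational(1, 746)), -1) = Pow(Rational(-20887, 746), -1) = Rational(-746, 20887)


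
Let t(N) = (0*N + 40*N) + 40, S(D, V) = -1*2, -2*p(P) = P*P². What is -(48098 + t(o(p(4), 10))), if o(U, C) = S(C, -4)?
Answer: -48058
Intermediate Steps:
p(P) = -P³/2 (p(P) = -P*P²/2 = -P³/2)
S(D, V) = -2
o(U, C) = -2
t(N) = 40 + 40*N (t(N) = (0 + 40*N) + 40 = 40*N + 40 = 40 + 40*N)
-(48098 + t(o(p(4), 10))) = -(48098 + (40 + 40*(-2))) = -(48098 + (40 - 80)) = -(48098 - 40) = -1*48058 = -48058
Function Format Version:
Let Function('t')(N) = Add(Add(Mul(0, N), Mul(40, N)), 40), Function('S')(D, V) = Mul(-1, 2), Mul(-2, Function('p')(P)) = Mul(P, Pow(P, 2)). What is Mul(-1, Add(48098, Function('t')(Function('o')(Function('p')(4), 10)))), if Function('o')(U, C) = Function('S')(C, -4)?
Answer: -48058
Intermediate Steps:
Function('p')(P) = Mul(Rational(-1, 2), Pow(P, 3)) (Function('p')(P) = Mul(Rational(-1, 2), Mul(P, Pow(P, 2))) = Mul(Rational(-1, 2), Pow(P, 3)))
Function('S')(D, V) = -2
Function('o')(U, C) = -2
Function('t')(N) = Add(40, Mul(40, N)) (Function('t')(N) = Add(Add(0, Mul(40, N)), 40) = Add(Mul(40, N), 40) = Add(40, Mul(40, N)))
Mul(-1, Add(48098, Function('t')(Function('o')(Function('p')(4), 10)))) = Mul(-1, Add(48098, Add(40, Mul(40, -2)))) = Mul(-1, Add(48098, Add(40, -80))) = Mul(-1, Add(48098, -40)) = Mul(-1, 48058) = -48058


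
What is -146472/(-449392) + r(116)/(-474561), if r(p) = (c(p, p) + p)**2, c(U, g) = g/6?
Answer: 68939138677/239921906526 ≈ 0.28734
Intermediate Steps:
c(U, g) = g/6 (c(U, g) = g*(1/6) = g/6)
r(p) = 49*p**2/36 (r(p) = (p/6 + p)**2 = (7*p/6)**2 = 49*p**2/36)
-146472/(-449392) + r(116)/(-474561) = -146472/(-449392) + ((49/36)*116**2)/(-474561) = -146472*(-1/449392) + ((49/36)*13456)*(-1/474561) = 18309/56174 + (164836/9)*(-1/474561) = 18309/56174 - 164836/4271049 = 68939138677/239921906526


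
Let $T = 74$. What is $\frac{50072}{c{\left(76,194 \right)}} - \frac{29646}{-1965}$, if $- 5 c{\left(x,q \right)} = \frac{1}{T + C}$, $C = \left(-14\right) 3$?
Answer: $- \frac{5247535718}{655} \approx -8.0115 \cdot 10^{6}$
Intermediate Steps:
$C = -42$
$c{\left(x,q \right)} = - \frac{1}{160}$ ($c{\left(x,q \right)} = - \frac{1}{5 \left(74 - 42\right)} = - \frac{1}{5 \cdot 32} = \left(- \frac{1}{5}\right) \frac{1}{32} = - \frac{1}{160}$)
$\frac{50072}{c{\left(76,194 \right)}} - \frac{29646}{-1965} = \frac{50072}{- \frac{1}{160}} - \frac{29646}{-1965} = 50072 \left(-160\right) - - \frac{9882}{655} = -8011520 + \frac{9882}{655} = - \frac{5247535718}{655}$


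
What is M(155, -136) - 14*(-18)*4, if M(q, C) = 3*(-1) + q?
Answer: 1160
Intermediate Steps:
M(q, C) = -3 + q
M(155, -136) - 14*(-18)*4 = (-3 + 155) - 14*(-18)*4 = 152 + 252*4 = 152 + 1008 = 1160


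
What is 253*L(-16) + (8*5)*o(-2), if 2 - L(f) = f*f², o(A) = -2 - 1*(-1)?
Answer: 1036754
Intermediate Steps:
o(A) = -1 (o(A) = -2 + 1 = -1)
L(f) = 2 - f³ (L(f) = 2 - f*f² = 2 - f³)
253*L(-16) + (8*5)*o(-2) = 253*(2 - 1*(-16)³) + (8*5)*(-1) = 253*(2 - 1*(-4096)) + 40*(-1) = 253*(2 + 4096) - 40 = 253*4098 - 40 = 1036794 - 40 = 1036754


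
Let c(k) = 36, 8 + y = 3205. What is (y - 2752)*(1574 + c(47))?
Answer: 716450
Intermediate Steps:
y = 3197 (y = -8 + 3205 = 3197)
(y - 2752)*(1574 + c(47)) = (3197 - 2752)*(1574 + 36) = 445*1610 = 716450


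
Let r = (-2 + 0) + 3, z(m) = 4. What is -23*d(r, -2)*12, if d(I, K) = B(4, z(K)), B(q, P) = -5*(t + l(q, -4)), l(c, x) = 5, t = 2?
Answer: 9660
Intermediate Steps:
r = 1 (r = -2 + 3 = 1)
B(q, P) = -35 (B(q, P) = -5*(2 + 5) = -5*7 = -35)
d(I, K) = -35
-23*d(r, -2)*12 = -23*(-35)*12 = 805*12 = 9660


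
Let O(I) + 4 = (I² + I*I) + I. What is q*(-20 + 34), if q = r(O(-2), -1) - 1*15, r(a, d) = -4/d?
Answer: -154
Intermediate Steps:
O(I) = -4 + I + 2*I² (O(I) = -4 + ((I² + I*I) + I) = -4 + ((I² + I²) + I) = -4 + (2*I² + I) = -4 + (I + 2*I²) = -4 + I + 2*I²)
q = -11 (q = -4/(-1) - 1*15 = -4*(-1) - 15 = 4 - 15 = -11)
q*(-20 + 34) = -11*(-20 + 34) = -11*14 = -154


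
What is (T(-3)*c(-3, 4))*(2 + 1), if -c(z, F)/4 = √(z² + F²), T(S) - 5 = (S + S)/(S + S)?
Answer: -360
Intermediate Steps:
T(S) = 6 (T(S) = 5 + (S + S)/(S + S) = 5 + (2*S)/((2*S)) = 5 + (2*S)*(1/(2*S)) = 5 + 1 = 6)
c(z, F) = -4*√(F² + z²) (c(z, F) = -4*√(z² + F²) = -4*√(F² + z²))
(T(-3)*c(-3, 4))*(2 + 1) = (6*(-4*√(4² + (-3)²)))*(2 + 1) = (6*(-4*√(16 + 9)))*3 = (6*(-4*√25))*3 = (6*(-4*5))*3 = (6*(-20))*3 = -120*3 = -360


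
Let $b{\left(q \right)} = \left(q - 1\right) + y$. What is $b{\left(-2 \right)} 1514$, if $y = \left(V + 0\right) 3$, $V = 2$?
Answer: $4542$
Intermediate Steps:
$y = 6$ ($y = \left(2 + 0\right) 3 = 2 \cdot 3 = 6$)
$b{\left(q \right)} = 5 + q$ ($b{\left(q \right)} = \left(q - 1\right) + 6 = \left(-1 + q\right) + 6 = 5 + q$)
$b{\left(-2 \right)} 1514 = \left(5 - 2\right) 1514 = 3 \cdot 1514 = 4542$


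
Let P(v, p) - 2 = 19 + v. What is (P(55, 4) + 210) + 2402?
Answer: 2688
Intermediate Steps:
P(v, p) = 21 + v (P(v, p) = 2 + (19 + v) = 21 + v)
(P(55, 4) + 210) + 2402 = ((21 + 55) + 210) + 2402 = (76 + 210) + 2402 = 286 + 2402 = 2688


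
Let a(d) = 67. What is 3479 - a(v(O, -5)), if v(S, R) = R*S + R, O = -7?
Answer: 3412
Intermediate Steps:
v(S, R) = R + R*S
3479 - a(v(O, -5)) = 3479 - 1*67 = 3479 - 67 = 3412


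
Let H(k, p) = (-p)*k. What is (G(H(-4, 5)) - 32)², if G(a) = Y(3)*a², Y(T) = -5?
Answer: 4129024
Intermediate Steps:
H(k, p) = -k*p
G(a) = -5*a²
(G(H(-4, 5)) - 32)² = (-5*(-1*(-4)*5)² - 32)² = (-5*20² - 32)² = (-5*400 - 32)² = (-2000 - 32)² = (-2032)² = 4129024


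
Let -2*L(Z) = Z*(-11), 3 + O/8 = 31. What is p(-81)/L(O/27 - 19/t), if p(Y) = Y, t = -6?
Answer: -8748/6809 ≈ -1.2848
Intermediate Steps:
O = 224 (O = -24 + 8*31 = -24 + 248 = 224)
L(Z) = 11*Z/2 (L(Z) = -Z*(-11)/2 = -(-11)*Z/2 = 11*Z/2)
p(-81)/L(O/27 - 19/t) = -81*2/(11*(224/27 - 19/(-6))) = -81*2/(11*(224*(1/27) - 19*(-1/6))) = -81*2/(11*(224/27 + 19/6)) = -81/((11/2)*(619/54)) = -81/6809/108 = -81*108/6809 = -8748/6809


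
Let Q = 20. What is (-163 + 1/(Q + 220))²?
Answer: 1530296161/57600 ≈ 26568.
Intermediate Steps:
(-163 + 1/(Q + 220))² = (-163 + 1/(20 + 220))² = (-163 + 1/240)² = (-39119/240)² = 1530296161/57600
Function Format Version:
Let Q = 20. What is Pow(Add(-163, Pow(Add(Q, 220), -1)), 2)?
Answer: Rational(1530296161, 57600) ≈ 26568.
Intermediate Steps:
Pow(Add(-163, Pow(Add(Q, 220), -1)), 2) = Pow(Add(-163, Pow(Add(20, 220), -1)), 2) = Pow(Add(-163, Pow(240, -1)), 2) = Pow(Add(-163, Rational(1, 240)), 2) = Pow(Rational(-39119, 240), 2) = Rational(1530296161, 57600)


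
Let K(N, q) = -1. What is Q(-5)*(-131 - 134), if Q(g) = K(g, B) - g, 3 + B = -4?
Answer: -1060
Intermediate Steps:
B = -7 (B = -3 - 4 = -7)
Q(g) = -1 - g
Q(-5)*(-131 - 134) = (-1 - 1*(-5))*(-131 - 134) = (-1 + 5)*(-265) = 4*(-265) = -1060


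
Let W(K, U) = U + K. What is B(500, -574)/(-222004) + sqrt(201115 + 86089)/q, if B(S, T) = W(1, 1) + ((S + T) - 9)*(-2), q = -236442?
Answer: -42/55501 - sqrt(71801)/118221 ≈ -0.0030233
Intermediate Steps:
W(K, U) = K + U
B(S, T) = 20 - 2*S - 2*T (B(S, T) = (1 + 1) + ((S + T) - 9)*(-2) = 2 + (-9 + S + T)*(-2) = 2 + (18 - 2*S - 2*T) = 20 - 2*S - 2*T)
B(500, -574)/(-222004) + sqrt(201115 + 86089)/q = (20 - 2*500 - 2*(-574))/(-222004) + sqrt(201115 + 86089)/(-236442) = (20 - 1000 + 1148)*(-1/222004) + sqrt(287204)*(-1/236442) = 168*(-1/222004) + (2*sqrt(71801))*(-1/236442) = -42/55501 - sqrt(71801)/118221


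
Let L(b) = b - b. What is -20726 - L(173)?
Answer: -20726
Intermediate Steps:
L(b) = 0
-20726 - L(173) = -20726 - 1*0 = -20726 + 0 = -20726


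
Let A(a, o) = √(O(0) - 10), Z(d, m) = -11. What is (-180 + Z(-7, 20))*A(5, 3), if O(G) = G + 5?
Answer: -191*I*√5 ≈ -427.09*I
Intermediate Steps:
O(G) = 5 + G
A(a, o) = I*√5 (A(a, o) = √((5 + 0) - 10) = √(5 - 10) = √(-5) = I*√5)
(-180 + Z(-7, 20))*A(5, 3) = (-180 - 11)*(I*√5) = -191*I*√5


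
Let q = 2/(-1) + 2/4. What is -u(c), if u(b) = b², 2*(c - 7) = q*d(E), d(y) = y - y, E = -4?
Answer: -49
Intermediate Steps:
q = -3/2 (q = 2*(-1) + 2*(¼) = -2 + ½ = -3/2 ≈ -1.5000)
d(y) = 0
c = 7 (c = 7 + (-3/2*0)/2 = 7 + (½)*0 = 7 + 0 = 7)
-u(c) = -1*7² = -1*49 = -49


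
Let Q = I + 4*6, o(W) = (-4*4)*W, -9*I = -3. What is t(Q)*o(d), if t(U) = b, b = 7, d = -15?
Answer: 1680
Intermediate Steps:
I = 1/3 (I = -1/9*(-3) = 1/3 ≈ 0.33333)
o(W) = -16*W
Q = 73/3 (Q = 1/3 + 4*6 = 1/3 + 24 = 73/3 ≈ 24.333)
t(U) = 7
t(Q)*o(d) = 7*(-16*(-15)) = 7*240 = 1680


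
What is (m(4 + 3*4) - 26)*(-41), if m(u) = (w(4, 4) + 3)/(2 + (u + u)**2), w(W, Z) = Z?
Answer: 1093429/1026 ≈ 1065.7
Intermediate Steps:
m(u) = 7/(2 + 4*u**2) (m(u) = (4 + 3)/(2 + (u + u)**2) = 7/(2 + (2*u)**2) = 7/(2 + 4*u**2))
(m(4 + 3*4) - 26)*(-41) = (7/(2*(1 + 2*(4 + 3*4)**2)) - 26)*(-41) = (7/(2*(1 + 2*(4 + 12)**2)) - 26)*(-41) = (7/(2*(1 + 2*16**2)) - 26)*(-41) = (7/(2*(1 + 2*256)) - 26)*(-41) = (7/(2*(1 + 512)) - 26)*(-41) = ((7/2)/513 - 26)*(-41) = ((7/2)*(1/513) - 26)*(-41) = (7/1026 - 26)*(-41) = -26669/1026*(-41) = 1093429/1026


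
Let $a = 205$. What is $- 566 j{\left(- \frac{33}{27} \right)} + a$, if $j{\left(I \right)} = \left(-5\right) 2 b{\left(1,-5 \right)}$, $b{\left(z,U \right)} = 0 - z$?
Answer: $-5455$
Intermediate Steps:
$b{\left(z,U \right)} = - z$
$j{\left(I \right)} = 10$ ($j{\left(I \right)} = \left(-5\right) 2 \left(\left(-1\right) 1\right) = \left(-10\right) \left(-1\right) = 10$)
$- 566 j{\left(- \frac{33}{27} \right)} + a = \left(-566\right) 10 + 205 = -5660 + 205 = -5455$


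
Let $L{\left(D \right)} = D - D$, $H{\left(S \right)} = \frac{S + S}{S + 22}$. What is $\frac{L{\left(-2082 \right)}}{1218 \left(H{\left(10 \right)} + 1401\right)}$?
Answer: $0$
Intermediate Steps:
$H{\left(S \right)} = \frac{2 S}{22 + S}$
$L{\left(D \right)} = 0$
$\frac{L{\left(-2082 \right)}}{1218 \left(H{\left(10 \right)} + 1401\right)} = \frac{0}{1218 \left(2 \cdot 10 \frac{1}{22 + 10} + 1401\right)} = \frac{0}{1218 \left(2 \cdot 10 \cdot \frac{1}{32} + 1401\right)} = \frac{0}{1218 \left(\frac{5}{8} + 1401\right)} = \frac{0}{1218 \cdot \frac{11213}{8}} = \frac{0}{\frac{6828717}{4}} = 0 \cdot \frac{4}{6828717} = 0$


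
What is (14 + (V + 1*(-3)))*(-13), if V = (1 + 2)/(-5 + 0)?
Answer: -676/5 ≈ -135.20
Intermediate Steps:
V = -⅗ (V = 3/(-5) = 3*(-⅕) = -⅗ ≈ -0.60000)
(14 + (V + 1*(-3)))*(-13) = (14 + (-⅗ + 1*(-3)))*(-13) = (14 + (-⅗ - 3))*(-13) = (14 - 18/5)*(-13) = (52/5)*(-13) = -676/5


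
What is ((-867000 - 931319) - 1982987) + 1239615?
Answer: -2541691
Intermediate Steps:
((-867000 - 931319) - 1982987) + 1239615 = (-1798319 - 1982987) + 1239615 = -3781306 + 1239615 = -2541691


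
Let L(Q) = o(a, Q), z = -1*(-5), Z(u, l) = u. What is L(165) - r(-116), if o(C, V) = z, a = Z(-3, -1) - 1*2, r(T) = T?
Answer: 121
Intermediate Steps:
z = 5
a = -5 (a = -3 - 1*2 = -3 - 2 = -5)
o(C, V) = 5
L(Q) = 5
L(165) - r(-116) = 5 - 1*(-116) = 5 + 116 = 121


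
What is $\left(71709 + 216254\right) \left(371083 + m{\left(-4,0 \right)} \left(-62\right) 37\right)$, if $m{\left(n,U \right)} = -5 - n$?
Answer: $107518761051$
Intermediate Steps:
$\left(71709 + 216254\right) \left(371083 + m{\left(-4,0 \right)} \left(-62\right) 37\right) = \left(71709 + 216254\right) \left(371083 + \left(-5 - -4\right) \left(-62\right) 37\right) = 287963 \left(371083 + \left(-5 + 4\right) \left(-62\right) 37\right) = 287963 \left(371083 + \left(-1\right) \left(-62\right) 37\right) = 287963 \left(371083 + 62 \cdot 37\right) = 287963 \left(371083 + 2294\right) = 287963 \cdot 373377 = 107518761051$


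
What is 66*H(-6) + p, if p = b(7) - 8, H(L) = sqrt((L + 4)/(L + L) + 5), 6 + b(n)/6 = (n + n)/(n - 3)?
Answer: -23 + 11*sqrt(186) ≈ 127.02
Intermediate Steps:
b(n) = -36 + 12*n/(-3 + n) (b(n) = -36 + 6*((n + n)/(n - 3)) = -36 + 6*((2*n)/(-3 + n)) = -36 + 6*(2*n/(-3 + n)) = -36 + 12*n/(-3 + n))
H(L) = sqrt(5 + (4 + L)/(2*L)) (H(L) = sqrt((4 + L)/((2*L)) + 5) = sqrt((4 + L)*(1/(2*L)) + 5) = sqrt((4 + L)/(2*L) + 5) = sqrt(5 + (4 + L)/(2*L)))
p = -23 (p = 12*(9 - 2*7)/(-3 + 7) - 8 = 12*(9 - 14)/4 - 8 = 12*(1/4)*(-5) - 8 = -15 - 8 = -23)
66*H(-6) + p = 66*(sqrt(22 + 8/(-6))/2) - 23 = 66*(sqrt(22 + 8*(-1/6))/2) - 23 = 66*(sqrt(22 - 4/3)/2) - 23 = 66*(sqrt(62/3)/2) - 23 = 66*((sqrt(186)/3)/2) - 23 = 66*(sqrt(186)/6) - 23 = 11*sqrt(186) - 23 = -23 + 11*sqrt(186)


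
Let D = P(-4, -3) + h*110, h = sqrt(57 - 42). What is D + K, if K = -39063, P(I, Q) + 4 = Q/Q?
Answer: -39066 + 110*sqrt(15) ≈ -38640.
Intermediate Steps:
P(I, Q) = -3 (P(I, Q) = -4 + Q/Q = -4 + 1 = -3)
h = sqrt(15) ≈ 3.8730
D = -3 + 110*sqrt(15) (D = -3 + sqrt(15)*110 = -3 + 110*sqrt(15) ≈ 423.03)
D + K = (-3 + 110*sqrt(15)) - 39063 = -39066 + 110*sqrt(15)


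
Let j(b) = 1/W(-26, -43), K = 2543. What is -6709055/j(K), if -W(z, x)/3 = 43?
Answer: 865468095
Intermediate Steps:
W(z, x) = -129 (W(z, x) = -3*43 = -129)
j(b) = -1/129 (j(b) = 1/(-129) = -1/129)
-6709055/j(K) = -6709055/(-1/129) = -6709055*(-129) = 865468095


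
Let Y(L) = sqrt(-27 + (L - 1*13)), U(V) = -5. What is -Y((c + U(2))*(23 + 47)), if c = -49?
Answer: -2*I*sqrt(955) ≈ -61.806*I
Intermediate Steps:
Y(L) = sqrt(-40 + L) (Y(L) = sqrt(-27 + (L - 13)) = sqrt(-27 + (-13 + L)) = sqrt(-40 + L))
-Y((c + U(2))*(23 + 47)) = -sqrt(-40 + (-49 - 5)*(23 + 47)) = -sqrt(-40 - 54*70) = -sqrt(-40 - 3780) = -sqrt(-3820) = -2*I*sqrt(955)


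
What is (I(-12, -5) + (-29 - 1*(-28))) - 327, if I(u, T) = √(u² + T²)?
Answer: -315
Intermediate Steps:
I(u, T) = √(T² + u²)
(I(-12, -5) + (-29 - 1*(-28))) - 327 = (√((-5)² + (-12)²) + (-29 - 1*(-28))) - 327 = (√(25 + 144) + (-29 + 28)) - 327 = (√169 - 1) - 327 = (13 - 1) - 327 = 12 - 327 = -315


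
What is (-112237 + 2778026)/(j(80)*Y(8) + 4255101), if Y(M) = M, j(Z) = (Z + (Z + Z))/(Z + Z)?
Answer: 2665789/4255113 ≈ 0.62649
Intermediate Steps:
j(Z) = 3/2 (j(Z) = (Z + 2*Z)/((2*Z)) = (3*Z)*(1/(2*Z)) = 3/2)
(-112237 + 2778026)/(j(80)*Y(8) + 4255101) = (-112237 + 2778026)/((3/2)*8 + 4255101) = 2665789/(12 + 4255101) = 2665789/4255113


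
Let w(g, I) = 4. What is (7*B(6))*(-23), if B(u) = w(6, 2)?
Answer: -644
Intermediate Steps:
B(u) = 4
(7*B(6))*(-23) = (7*4)*(-23) = 28*(-23) = -644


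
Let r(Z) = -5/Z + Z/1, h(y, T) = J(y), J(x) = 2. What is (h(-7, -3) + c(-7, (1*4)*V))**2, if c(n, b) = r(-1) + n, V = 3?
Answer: 1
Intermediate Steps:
h(y, T) = 2
r(Z) = Z - 5/Z (r(Z) = -5/Z + Z*1 = -5/Z + Z = Z - 5/Z)
c(n, b) = 4 + n (c(n, b) = (-1 - 5/(-1)) + n = (-1 - 5*(-1)) + n = (-1 + 5) + n = 4 + n)
(h(-7, -3) + c(-7, (1*4)*V))**2 = (2 + (4 - 7))**2 = (2 - 3)**2 = (-1)**2 = 1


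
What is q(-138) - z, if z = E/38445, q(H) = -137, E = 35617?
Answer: -5302582/38445 ≈ -137.93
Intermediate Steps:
z = 35617/38445 ≈ 0.92644
q(-138) - z = -137 - 1*35617/38445 = -137 - 35617/38445 = -5302582/38445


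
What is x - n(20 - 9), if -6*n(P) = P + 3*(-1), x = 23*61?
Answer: 4213/3 ≈ 1404.3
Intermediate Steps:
x = 1403
n(P) = 1/2 - P/6 (n(P) = -(P + 3*(-1))/6 = -(P - 3)/6 = -(-3 + P)/6 = 1/2 - P/6)
x - n(20 - 9) = 1403 - (1/2 - (20 - 9)/6) = 1403 - (1/2 - 1/6*11) = 1403 - (1/2 - 11/6) = 1403 - 1*(-4/3) = 1403 + 4/3 = 4213/3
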